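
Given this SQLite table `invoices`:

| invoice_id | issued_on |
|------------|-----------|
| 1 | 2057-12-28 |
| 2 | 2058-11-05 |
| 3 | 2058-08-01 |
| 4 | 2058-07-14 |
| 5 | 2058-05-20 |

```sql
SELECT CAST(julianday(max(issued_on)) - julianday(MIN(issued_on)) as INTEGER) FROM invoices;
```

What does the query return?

312

MIN = 2057-12-28, MAX = 2058-11-05.
3 days remain in December 2057 after the 28th (31 − 28).
Full months from January 2058 through October 2058 contribute their day counts.
Then 5 days into November 2058.
Total: 3 + 31 + 28 + 31 + 30 + 31 + 30 + 31 + 31 + 30 + 31 + 5 = 312.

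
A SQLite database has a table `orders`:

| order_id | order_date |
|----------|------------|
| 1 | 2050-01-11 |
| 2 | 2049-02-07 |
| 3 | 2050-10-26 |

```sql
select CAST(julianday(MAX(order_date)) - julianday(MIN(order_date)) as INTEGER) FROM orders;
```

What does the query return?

MIN = 2049-02-07, MAX = 2050-10-26.
21 days remain in February 2049 after the 7th (28 − 7).
Full months from March 2049 through September 2050 contribute their day counts.
Then 26 days into October 2050.
Total: 21 + 31 + 30 + 31 + 30 + 31 + 31 + 30 + 31 + 30 + 31 + 31 + 28 + 31 + 30 + 31 + 30 + 31 + 31 + 30 + 26 = 626.

626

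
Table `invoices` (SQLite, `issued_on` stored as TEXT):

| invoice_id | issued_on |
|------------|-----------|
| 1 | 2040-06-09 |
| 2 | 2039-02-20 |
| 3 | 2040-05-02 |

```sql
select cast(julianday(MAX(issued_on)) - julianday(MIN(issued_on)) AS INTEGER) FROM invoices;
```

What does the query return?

MIN = 2039-02-20, MAX = 2040-06-09.
8 days remain in February 2039 after the 20th (28 − 20).
Full months from March 2039 through May 2040 contribute their day counts.
Then 9 days into June 2040.
Total: 8 + 31 + 30 + 31 + 30 + 31 + 31 + 30 + 31 + 30 + 31 + 31 + 29 + 31 + 30 + 31 + 9 = 475.

475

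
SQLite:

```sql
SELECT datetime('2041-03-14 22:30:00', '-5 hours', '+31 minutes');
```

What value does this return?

2041-03-14 18:01:00

-5 hours from 2041-03-14 22:30:00 is 2041-03-14 17:30:00.
+31 minutes from 2041-03-14 17:30:00 is 2041-03-14 18:01:00.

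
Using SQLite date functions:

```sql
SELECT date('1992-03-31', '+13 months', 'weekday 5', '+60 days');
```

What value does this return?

1993-07-06

Adding +13 months to 1992-03-31 targets 1993-04-31. April 1993 has only 30 days, so SQLite normalizes the 1-day overflow forward to 1993-05-01.
`weekday 5` advances to the next Friday; 1993-05-01 is a Saturday, so it moves forward to 1993-05-07.
Applying '+60 days' to 1993-05-07: counting 60 days forward gives 1993-07-06.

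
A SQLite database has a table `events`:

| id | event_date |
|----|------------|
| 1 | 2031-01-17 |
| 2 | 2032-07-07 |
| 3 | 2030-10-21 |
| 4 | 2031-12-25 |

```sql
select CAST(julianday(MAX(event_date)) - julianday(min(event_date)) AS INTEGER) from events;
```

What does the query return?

625

MIN = 2030-10-21, MAX = 2032-07-07.
10 days remain in October 2030 after the 21st (31 − 21).
Full months from November 2030 through June 2032 contribute their day counts.
Then 7 days into July 2032.
Total: 10 + 30 + 31 + 31 + 28 + 31 + 30 + 31 + 30 + 31 + 31 + 30 + 31 + 30 + 31 + 31 + 29 + 31 + 30 + 31 + 30 + 7 = 625.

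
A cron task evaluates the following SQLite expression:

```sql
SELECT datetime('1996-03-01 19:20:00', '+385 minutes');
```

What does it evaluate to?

1996-03-02 01:45:00

385 minutes = 6h 25m; +385 minutes from 1996-03-01 19:20:00 is 1996-03-02 01:45:00 (crosses midnight).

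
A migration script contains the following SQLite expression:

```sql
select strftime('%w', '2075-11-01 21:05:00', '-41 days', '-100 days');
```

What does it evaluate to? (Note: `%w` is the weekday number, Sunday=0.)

4

First apply '-41 days', '-100 days': 2075-11-01 21:05:00 → 2075-06-13 21:05:00.
2075-06-13 is a Thursday; with Sunday=0 that is 4.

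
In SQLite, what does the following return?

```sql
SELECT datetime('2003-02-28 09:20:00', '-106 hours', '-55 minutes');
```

2003-02-23 22:25:00

-106 hours from 2003-02-28 09:20:00 is 2003-02-23 23:20:00 (crosses midnight).
-55 minutes from 2003-02-23 23:20:00 is 2003-02-23 22:25:00.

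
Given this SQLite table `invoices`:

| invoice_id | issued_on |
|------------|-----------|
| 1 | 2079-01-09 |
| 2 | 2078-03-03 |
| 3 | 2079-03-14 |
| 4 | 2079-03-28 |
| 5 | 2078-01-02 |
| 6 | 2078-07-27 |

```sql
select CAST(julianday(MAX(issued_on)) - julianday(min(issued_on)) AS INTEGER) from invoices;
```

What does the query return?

MIN = 2078-01-02, MAX = 2079-03-28.
29 days remain in January 2078 after the 2nd (31 − 2).
Full months from February 2078 through February 2079 contribute their day counts.
Then 28 days into March 2079.
Total: 29 + 28 + 31 + 30 + 31 + 30 + 31 + 31 + 30 + 31 + 30 + 31 + 31 + 28 + 28 = 450.

450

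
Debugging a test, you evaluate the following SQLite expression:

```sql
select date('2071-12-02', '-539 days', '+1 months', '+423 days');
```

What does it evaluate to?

2071-09-07

Applying '-539 days' to 2071-12-02: counting 539 days back gives 2070-06-11.
Adding +1 month to 2070-06-11 gives 2070-07-11.
Applying '+423 days' to 2070-07-11: counting 423 days forward gives 2071-09-07.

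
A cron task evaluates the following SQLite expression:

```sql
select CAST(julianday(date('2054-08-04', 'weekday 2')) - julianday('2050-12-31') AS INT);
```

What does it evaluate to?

`weekday 2` advances to the next Tuesday; 2054-08-04 is already a Tuesday, so it stays at 2054-08-04.
0 days remain in December 2050 after the 31st (31 − 31).
Full months from January 2051 through July 2054 contribute their day counts.
Then 4 days into August 2054.
Total: 0 + 31 + 28 + 31 + 30 + 31 + 30 + 31 + 31 + 30 + 31 + 30 + 31 + 31 + 29 + 31 + 30 + 31 + 30 + 31 + 31 + 30 + 31 + 30 + 31 + 31 + 28 + 31 + 30 + 31 + 30 + 31 + 31 + 30 + 31 + 30 + 31 + 31 + 28 + 31 + 30 + 31 + 30 + 31 + 4 = 1312.

1312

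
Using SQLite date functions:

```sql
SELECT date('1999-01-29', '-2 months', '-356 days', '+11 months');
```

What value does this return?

Adding -2 months to 1999-01-29 gives 1998-11-29.
Applying '-356 days' to 1998-11-29: counting 356 days back gives 1997-12-08.
Adding +11 months to 1997-12-08 gives 1998-11-08.

1998-11-08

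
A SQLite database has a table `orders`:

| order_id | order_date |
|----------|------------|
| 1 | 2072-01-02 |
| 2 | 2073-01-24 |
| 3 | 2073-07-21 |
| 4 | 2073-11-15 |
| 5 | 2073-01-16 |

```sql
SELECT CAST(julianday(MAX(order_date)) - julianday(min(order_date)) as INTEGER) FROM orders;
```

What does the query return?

MIN = 2072-01-02, MAX = 2073-11-15.
29 days remain in January 2072 after the 2nd (31 − 2).
Full months from February 2072 through October 2073 contribute their day counts.
Then 15 days into November 2073.
Total: 29 + 29 + 31 + 30 + 31 + 30 + 31 + 31 + 30 + 31 + 30 + 31 + 31 + 28 + 31 + 30 + 31 + 30 + 31 + 31 + 30 + 31 + 15 = 683.

683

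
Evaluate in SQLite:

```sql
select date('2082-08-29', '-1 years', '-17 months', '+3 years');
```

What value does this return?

2083-03-29

Adding -1 year to 2082-08-29 gives 2081-08-29.
Adding -17 months to 2081-08-29 gives 2080-03-29.
Adding +3 years to 2080-03-29 gives 2083-03-29.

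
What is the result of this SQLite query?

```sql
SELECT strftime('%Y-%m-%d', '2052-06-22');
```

2052-06-22

`%Y-%m-%d` extracts the ISO date: 2052-06-22.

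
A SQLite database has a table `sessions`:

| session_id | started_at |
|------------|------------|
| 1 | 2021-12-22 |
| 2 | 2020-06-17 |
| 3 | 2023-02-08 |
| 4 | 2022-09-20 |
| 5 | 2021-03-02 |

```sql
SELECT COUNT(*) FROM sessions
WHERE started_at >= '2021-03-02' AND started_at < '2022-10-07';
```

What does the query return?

Rows in [2021-03-02, 2022-10-07): 2021-12-22, 2022-09-20, 2021-03-02 → 3 rows.

3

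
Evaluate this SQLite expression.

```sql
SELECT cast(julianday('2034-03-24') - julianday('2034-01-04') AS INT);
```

27 days remain in January 2034 after the 4th (31 − 4).
February 2034: 28 days.
Then 24 days into March 2034.
Total: 27 + 28 + 24 = 79.

79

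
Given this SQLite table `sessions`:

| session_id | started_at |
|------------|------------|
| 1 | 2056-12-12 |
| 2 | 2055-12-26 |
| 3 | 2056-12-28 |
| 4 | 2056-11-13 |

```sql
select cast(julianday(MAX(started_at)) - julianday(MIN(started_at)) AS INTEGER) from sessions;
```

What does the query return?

MIN = 2055-12-26, MAX = 2056-12-28.
5 days remain in December 2055 after the 26th (31 − 26).
Full months from January 2056 through November 2056 contribute their day counts.
Then 28 days into December 2056.
Total: 5 + 31 + 29 + 31 + 30 + 31 + 30 + 31 + 31 + 30 + 31 + 30 + 28 = 368.

368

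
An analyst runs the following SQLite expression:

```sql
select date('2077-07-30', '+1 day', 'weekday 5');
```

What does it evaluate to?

2077-08-06

Advancing 1 more day within July lands on 2077-07-31.
`weekday 5` advances to the next Friday; 2077-07-31 is a Saturday, so it moves forward to 2077-08-06.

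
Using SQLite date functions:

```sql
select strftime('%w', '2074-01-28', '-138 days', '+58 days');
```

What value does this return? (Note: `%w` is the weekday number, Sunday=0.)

4

First apply '-138 days', '+58 days': 2074-01-28 → 2073-11-09.
2073-11-09 is a Thursday; with Sunday=0 that is 4.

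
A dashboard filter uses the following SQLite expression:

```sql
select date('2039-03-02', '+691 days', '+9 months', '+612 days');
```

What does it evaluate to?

Applying '+691 days' to 2039-03-02: counting 691 days forward gives 2041-01-21.
Adding +9 months to 2041-01-21 gives 2041-10-21.
Applying '+612 days' to 2041-10-21: counting 612 days forward gives 2043-06-25.

2043-06-25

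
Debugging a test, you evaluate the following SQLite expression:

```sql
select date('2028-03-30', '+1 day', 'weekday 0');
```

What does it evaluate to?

Advancing 1 more day within March lands on 2028-03-31.
`weekday 0` advances to the next Sunday; 2028-03-31 is a Friday, so it moves forward to 2028-04-02.

2028-04-02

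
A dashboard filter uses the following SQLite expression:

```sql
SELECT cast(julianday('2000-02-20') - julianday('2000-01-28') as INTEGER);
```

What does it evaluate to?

3 days remain in January 2000 after the 28th (31 − 28).
Then 20 days into February 2000.
Total: 3 + 20 = 23.

23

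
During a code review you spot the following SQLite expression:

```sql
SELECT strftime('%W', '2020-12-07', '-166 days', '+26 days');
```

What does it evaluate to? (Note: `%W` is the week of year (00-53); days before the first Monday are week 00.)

29

First apply '-166 days', '+26 days': 2020-12-07 → 2020-07-20.
2020-07-20 is a Monday. SQLite's %W counts Mondays since the year started; the result is 29.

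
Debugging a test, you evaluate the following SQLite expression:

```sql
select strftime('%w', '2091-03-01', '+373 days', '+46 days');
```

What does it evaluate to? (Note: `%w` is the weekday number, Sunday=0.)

3

First apply '+373 days', '+46 days': 2091-03-01 → 2092-04-23.
2092-04-23 is a Wednesday; with Sunday=0 that is 3.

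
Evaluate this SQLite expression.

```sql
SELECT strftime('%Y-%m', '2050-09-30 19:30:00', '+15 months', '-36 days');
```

First apply '+15 months', '-36 days': 2050-09-30 19:30:00 → 2051-11-24 19:30:00.
`%Y-%m` extracts the year-month: 2051-11.

2051-11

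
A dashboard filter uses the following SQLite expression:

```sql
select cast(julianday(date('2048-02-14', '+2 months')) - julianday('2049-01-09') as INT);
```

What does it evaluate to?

Adding +2 months to 2048-02-14 gives 2048-04-14.
16 days remain in April 2048 after the 14th (30 − 14).
Full months from May 2048 through December 2048 contribute their day counts.
Then 9 days into January 2049.
Total: 16 + 31 + 30 + 31 + 31 + 30 + 31 + 30 + 31 + 9 = 270.
The subtraction is earlier − later, so the result is −270 → -270.

-270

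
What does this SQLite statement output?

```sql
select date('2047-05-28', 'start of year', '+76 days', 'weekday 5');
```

`start of year` rewinds 2047-05-28 to 2047-01-01.
Applying '+76 days' to 2047-01-01: counting 76 days forward gives 2047-03-18.
`weekday 5` advances to the next Friday; 2047-03-18 is a Monday, so it moves forward to 2047-03-22.

2047-03-22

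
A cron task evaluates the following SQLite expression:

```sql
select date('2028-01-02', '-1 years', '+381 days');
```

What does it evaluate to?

2028-01-18

Adding -1 year to 2028-01-02 gives 2027-01-02.
Applying '+381 days' to 2027-01-02: counting 381 days forward gives 2028-01-18.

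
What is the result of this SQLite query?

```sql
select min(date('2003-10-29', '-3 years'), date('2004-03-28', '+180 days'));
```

date('2003-10-29', '-3 years') → 2000-10-29.
date('2004-03-28', '+180 days') → 2004-09-24.
Earlier of the two is 2000-10-29.

2000-10-29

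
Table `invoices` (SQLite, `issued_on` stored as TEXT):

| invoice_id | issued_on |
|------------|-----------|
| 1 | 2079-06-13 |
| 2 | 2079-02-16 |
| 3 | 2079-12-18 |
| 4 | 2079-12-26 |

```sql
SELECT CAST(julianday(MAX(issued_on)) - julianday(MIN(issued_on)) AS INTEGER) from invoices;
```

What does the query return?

313

MIN = 2079-02-16, MAX = 2079-12-26.
12 days remain in February 2079 after the 16th (28 − 16).
Full months from March 2079 through November 2079 contribute their day counts.
Then 26 days into December 2079.
Total: 12 + 31 + 30 + 31 + 30 + 31 + 31 + 30 + 31 + 30 + 26 = 313.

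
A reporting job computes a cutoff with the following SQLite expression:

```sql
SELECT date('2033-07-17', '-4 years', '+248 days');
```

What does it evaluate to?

2030-03-22

Adding -4 years to 2033-07-17 gives 2029-07-17.
Applying '+248 days' to 2029-07-17: counting 248 days forward gives 2030-03-22.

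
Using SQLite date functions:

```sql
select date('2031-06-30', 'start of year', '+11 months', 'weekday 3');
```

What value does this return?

2031-12-03

`start of year` rewinds 2031-06-30 to 2031-01-01.
Adding +11 months to 2031-01-01 gives 2031-12-01.
`weekday 3` advances to the next Wednesday; 2031-12-01 is a Monday, so it moves forward to 2031-12-03.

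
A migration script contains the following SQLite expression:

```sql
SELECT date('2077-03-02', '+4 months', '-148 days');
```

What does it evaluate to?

2077-02-04

Adding +4 months to 2077-03-02 gives 2077-07-02.
Applying '-148 days' to 2077-07-02: counting 148 days back gives 2077-02-04.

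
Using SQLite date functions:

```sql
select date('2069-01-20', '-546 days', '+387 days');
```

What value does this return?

Applying '-546 days' to 2069-01-20: counting 546 days back gives 2067-07-24.
Applying '+387 days' to 2067-07-24: counting 387 days forward gives 2068-08-14.

2068-08-14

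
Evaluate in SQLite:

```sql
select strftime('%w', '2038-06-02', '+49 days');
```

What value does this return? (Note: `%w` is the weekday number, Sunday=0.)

3

First apply '+49 days': 2038-06-02 → 2038-07-21.
2038-07-21 is a Wednesday; with Sunday=0 that is 3.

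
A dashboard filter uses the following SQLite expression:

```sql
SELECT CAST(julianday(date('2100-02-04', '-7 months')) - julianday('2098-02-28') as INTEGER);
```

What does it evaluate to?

491

Adding -7 months to 2100-02-04 gives 2099-07-04.
0 days remain in February 2098 after the 28th (28 − 28).
Full months from March 2098 through June 2099 contribute their day counts.
Then 4 days into July 2099.
Total: 0 + 31 + 30 + 31 + 30 + 31 + 31 + 30 + 31 + 30 + 31 + 31 + 28 + 31 + 30 + 31 + 30 + 4 = 491.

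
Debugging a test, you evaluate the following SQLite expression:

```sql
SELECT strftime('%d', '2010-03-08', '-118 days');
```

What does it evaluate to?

10

First apply '-118 days': 2010-03-08 → 2009-11-10.
`%d` extracts the 2-digit day of month: 10.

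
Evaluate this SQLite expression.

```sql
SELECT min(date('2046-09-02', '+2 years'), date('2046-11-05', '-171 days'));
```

2046-05-18

date('2046-09-02', '+2 years') → 2048-09-02.
date('2046-11-05', '-171 days') → 2046-05-18.
Earlier of the two is 2046-05-18.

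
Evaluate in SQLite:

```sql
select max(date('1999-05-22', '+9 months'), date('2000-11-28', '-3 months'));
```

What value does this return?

2000-08-28

date('1999-05-22', '+9 months') → 2000-02-22.
date('2000-11-28', '-3 months') → 2000-08-28.
Later of the two is 2000-08-28.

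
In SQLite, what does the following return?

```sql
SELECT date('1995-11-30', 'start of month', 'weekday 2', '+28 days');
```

`start of month` rewinds 1995-11-30 to 1995-11-01.
`weekday 2` advances to the next Tuesday; 1995-11-01 is a Wednesday, so it moves forward to 1995-11-07.
November 1995 has 30 days; 23 remain after the 7th, so 24 days reach 1995-12-01.
Advancing 4 more days within December lands on 1995-12-05.

1995-12-05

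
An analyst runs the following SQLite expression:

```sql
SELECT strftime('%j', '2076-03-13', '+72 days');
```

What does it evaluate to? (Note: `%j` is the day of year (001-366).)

First apply '+72 days': 2076-03-13 → 2076-05-24.
Day-of-year for 2076-05-24: days since 2076-01-01 inclusive = 145, zero-padded to 145.

145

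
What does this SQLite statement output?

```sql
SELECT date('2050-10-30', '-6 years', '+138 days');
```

Adding -6 years to 2050-10-30 gives 2044-10-30.
Applying '+138 days' to 2044-10-30: counting 138 days forward gives 2045-03-17.

2045-03-17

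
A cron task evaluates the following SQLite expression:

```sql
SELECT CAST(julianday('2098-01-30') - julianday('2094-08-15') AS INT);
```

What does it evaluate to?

1264

16 days remain in August 2094 after the 15th (31 − 15).
Full months from September 2094 through December 2097 contribute their day counts.
Then 30 days into January 2098.
Total: 16 + 30 + 31 + 30 + 31 + 31 + 28 + 31 + 30 + 31 + 30 + 31 + 31 + 30 + 31 + 30 + 31 + 31 + 29 + 31 + 30 + 31 + 30 + 31 + 31 + 30 + 31 + 30 + 31 + 31 + 28 + 31 + 30 + 31 + 30 + 31 + 31 + 30 + 31 + 30 + 31 + 30 = 1264.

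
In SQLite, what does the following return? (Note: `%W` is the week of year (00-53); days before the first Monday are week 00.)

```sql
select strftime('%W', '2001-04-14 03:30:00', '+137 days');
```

First apply '+137 days': 2001-04-14 03:30:00 → 2001-08-29 03:30:00.
2001-08-29 is a Wednesday. SQLite's %W counts Mondays since the year started; the result is 35.

35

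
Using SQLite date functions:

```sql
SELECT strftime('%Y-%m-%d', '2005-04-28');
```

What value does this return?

2005-04-28

`%Y-%m-%d` extracts the ISO date: 2005-04-28.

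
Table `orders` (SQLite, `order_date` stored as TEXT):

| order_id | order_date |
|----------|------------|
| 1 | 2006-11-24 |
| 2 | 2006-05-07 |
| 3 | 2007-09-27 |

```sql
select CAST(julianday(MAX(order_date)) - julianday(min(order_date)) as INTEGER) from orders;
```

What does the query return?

508

MIN = 2006-05-07, MAX = 2007-09-27.
24 days remain in May 2006 after the 7th (31 − 7).
Full months from June 2006 through August 2007 contribute their day counts.
Then 27 days into September 2007.
Total: 24 + 30 + 31 + 31 + 30 + 31 + 30 + 31 + 31 + 28 + 31 + 30 + 31 + 30 + 31 + 31 + 27 = 508.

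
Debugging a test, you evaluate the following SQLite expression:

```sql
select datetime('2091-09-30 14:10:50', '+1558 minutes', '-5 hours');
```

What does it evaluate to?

2091-10-01 11:08:50

1558 minutes = 25h 58m; +1558 minutes from 2091-09-30 14:10:50 is 2091-10-01 16:08:50 (crosses midnight).
-5 hours from 2091-10-01 16:08:50 is 2091-10-01 11:08:50.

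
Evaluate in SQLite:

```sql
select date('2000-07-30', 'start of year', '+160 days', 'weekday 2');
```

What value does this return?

`start of year` rewinds 2000-07-30 to 2000-01-01.
Applying '+160 days' to 2000-01-01: counting 160 days forward gives 2000-06-09.
`weekday 2` advances to the next Tuesday; 2000-06-09 is a Friday, so it moves forward to 2000-06-13.

2000-06-13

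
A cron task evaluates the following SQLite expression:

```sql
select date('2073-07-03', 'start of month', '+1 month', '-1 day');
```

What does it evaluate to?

`start of month` rewinds 2073-07-03 to 2073-07-01.
Adding +1 month to 2073-07-01 gives 2073-08-01.
Going back 1 day from 2073-08-01 reaches 2073-07-31 (last day of July, 31 days).

2073-07-31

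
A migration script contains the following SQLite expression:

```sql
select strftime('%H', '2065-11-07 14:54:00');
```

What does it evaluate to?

`%H` extracts the 2-digit hour (00-23): 14.

14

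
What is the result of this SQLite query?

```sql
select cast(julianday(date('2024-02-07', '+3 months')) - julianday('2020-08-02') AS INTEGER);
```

Adding +3 months to 2024-02-07 gives 2024-05-07.
29 days remain in August 2020 after the 2nd (31 − 2).
Full months from September 2020 through April 2024 contribute their day counts.
Then 7 days into May 2024.
Total: 29 + 30 + 31 + 30 + 31 + 31 + 28 + 31 + 30 + 31 + 30 + 31 + 31 + 30 + 31 + 30 + 31 + 31 + 28 + 31 + 30 + 31 + 30 + 31 + 31 + 30 + 31 + 30 + 31 + 31 + 28 + 31 + 30 + 31 + 30 + 31 + 31 + 30 + 31 + 30 + 31 + 31 + 29 + 31 + 30 + 7 = 1374.

1374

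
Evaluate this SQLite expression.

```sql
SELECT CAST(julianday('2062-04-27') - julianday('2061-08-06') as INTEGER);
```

264

25 days remain in August 2061 after the 6th (31 − 6).
Full months from September 2061 through March 2062 contribute their day counts.
Then 27 days into April 2062.
Total: 25 + 30 + 31 + 30 + 31 + 31 + 28 + 31 + 27 = 264.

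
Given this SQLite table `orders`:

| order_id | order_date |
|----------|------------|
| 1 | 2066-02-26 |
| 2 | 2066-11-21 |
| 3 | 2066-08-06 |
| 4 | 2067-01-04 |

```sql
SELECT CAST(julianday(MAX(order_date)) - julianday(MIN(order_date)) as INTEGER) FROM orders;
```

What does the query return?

312

MIN = 2066-02-26, MAX = 2067-01-04.
2 days remain in February 2066 after the 26th (28 − 26).
Full months from March 2066 through December 2066 contribute their day counts.
Then 4 days into January 2067.
Total: 2 + 31 + 30 + 31 + 30 + 31 + 31 + 30 + 31 + 30 + 31 + 4 = 312.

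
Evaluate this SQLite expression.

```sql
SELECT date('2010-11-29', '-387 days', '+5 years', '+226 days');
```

2015-06-21

Applying '-387 days' to 2010-11-29: counting 387 days back gives 2009-11-07.
Adding +5 years to 2009-11-07 gives 2014-11-07.
Applying '+226 days' to 2014-11-07: counting 226 days forward gives 2015-06-21.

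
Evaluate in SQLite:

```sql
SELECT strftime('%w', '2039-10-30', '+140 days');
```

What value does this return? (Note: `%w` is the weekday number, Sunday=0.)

0

First apply '+140 days': 2039-10-30 → 2040-03-18.
2040-03-18 is a Sunday; with Sunday=0 that is 0.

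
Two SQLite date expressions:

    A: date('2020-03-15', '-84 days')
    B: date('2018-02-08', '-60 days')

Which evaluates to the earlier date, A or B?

A = 2019-12-22.
B = 2017-12-10.
B is earlier.

B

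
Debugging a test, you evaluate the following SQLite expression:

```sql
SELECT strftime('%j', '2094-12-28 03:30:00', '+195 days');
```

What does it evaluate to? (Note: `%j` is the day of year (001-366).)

First apply '+195 days': 2094-12-28 03:30:00 → 2095-07-11 03:30:00.
Day-of-year for 2095-07-11: days since 2095-01-01 inclusive = 192, zero-padded to 192.

192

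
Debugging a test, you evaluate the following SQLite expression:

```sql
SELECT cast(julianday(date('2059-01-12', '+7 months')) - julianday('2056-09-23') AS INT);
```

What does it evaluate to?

Adding +7 months to 2059-01-12 gives 2059-08-12.
7 days remain in September 2056 after the 23rd (30 − 23).
Full months from October 2056 through July 2059 contribute their day counts.
Then 12 days into August 2059.
Total: 7 + 31 + 30 + 31 + 31 + 28 + 31 + 30 + 31 + 30 + 31 + 31 + 30 + 31 + 30 + 31 + 31 + 28 + 31 + 30 + 31 + 30 + 31 + 31 + 30 + 31 + 30 + 31 + 31 + 28 + 31 + 30 + 31 + 30 + 31 + 12 = 1053.

1053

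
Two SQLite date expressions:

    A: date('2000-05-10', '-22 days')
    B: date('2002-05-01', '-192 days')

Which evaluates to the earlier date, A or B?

A = 2000-04-18.
B = 2001-10-21.
A is earlier.

A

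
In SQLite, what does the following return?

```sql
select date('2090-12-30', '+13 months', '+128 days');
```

2092-06-06

Adding +13 months to 2090-12-30 gives 2092-01-30.
Applying '+128 days' to 2092-01-30: counting 128 days forward gives 2092-06-06.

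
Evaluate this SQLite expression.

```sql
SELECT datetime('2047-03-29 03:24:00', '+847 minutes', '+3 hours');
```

2047-03-29 20:31:00

847 minutes = 14h 7m; +847 minutes from 2047-03-29 03:24:00 is 2047-03-29 17:31:00.
+3 hours from 2047-03-29 17:31:00 is 2047-03-29 20:31:00.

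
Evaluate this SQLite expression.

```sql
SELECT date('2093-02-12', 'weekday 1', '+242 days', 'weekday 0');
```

`weekday 1` advances to the next Monday; 2093-02-12 is a Thursday, so it moves forward to 2093-02-16.
Applying '+242 days' to 2093-02-16: counting 242 days forward gives 2093-10-16.
`weekday 0` advances to the next Sunday; 2093-10-16 is a Friday, so it moves forward to 2093-10-18.

2093-10-18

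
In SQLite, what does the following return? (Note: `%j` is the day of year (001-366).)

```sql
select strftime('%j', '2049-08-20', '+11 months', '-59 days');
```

142

First apply '+11 months', '-59 days': 2049-08-20 → 2050-05-22.
Day-of-year for 2050-05-22: days since 2050-01-01 inclusive = 142, zero-padded to 142.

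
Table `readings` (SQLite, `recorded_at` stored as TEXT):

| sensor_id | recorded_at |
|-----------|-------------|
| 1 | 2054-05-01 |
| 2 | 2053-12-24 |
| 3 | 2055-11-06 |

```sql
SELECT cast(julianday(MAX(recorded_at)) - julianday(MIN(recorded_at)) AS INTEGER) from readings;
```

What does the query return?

682

MIN = 2053-12-24, MAX = 2055-11-06.
7 days remain in December 2053 after the 24th (31 − 24).
Full months from January 2054 through October 2055 contribute their day counts.
Then 6 days into November 2055.
Total: 7 + 31 + 28 + 31 + 30 + 31 + 30 + 31 + 31 + 30 + 31 + 30 + 31 + 31 + 28 + 31 + 30 + 31 + 30 + 31 + 31 + 30 + 31 + 6 = 682.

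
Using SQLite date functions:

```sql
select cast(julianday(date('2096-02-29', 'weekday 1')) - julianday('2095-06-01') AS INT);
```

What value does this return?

278

`weekday 1` advances to the next Monday; 2096-02-29 is a Wednesday, so it moves forward to 2096-03-05.
29 days remain in June 2095 after the 1st (30 − 1).
Full months from July 2095 through February 2096 contribute their day counts.
Then 5 days into March 2096.
Total: 29 + 31 + 31 + 30 + 31 + 30 + 31 + 31 + 29 + 5 = 278.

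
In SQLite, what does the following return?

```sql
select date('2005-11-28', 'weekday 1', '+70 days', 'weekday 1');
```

2006-02-06

`weekday 1` advances to the next Monday; 2005-11-28 is already a Monday, so it stays at 2005-11-28.
Applying '+70 days' to 2005-11-28: counting 70 days forward gives 2006-02-06.
`weekday 1` advances to the next Monday; 2006-02-06 is already a Monday, so it stays at 2006-02-06.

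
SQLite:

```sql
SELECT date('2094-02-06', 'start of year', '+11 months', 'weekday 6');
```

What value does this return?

2094-12-04

`start of year` rewinds 2094-02-06 to 2094-01-01.
Adding +11 months to 2094-01-01 gives 2094-12-01.
`weekday 6` advances to the next Saturday; 2094-12-01 is a Wednesday, so it moves forward to 2094-12-04.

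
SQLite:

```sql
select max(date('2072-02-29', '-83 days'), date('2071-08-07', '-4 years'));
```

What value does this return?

date('2072-02-29', '-83 days') → 2071-12-08.
date('2071-08-07', '-4 years') → 2067-08-07.
Later of the two is 2071-12-08.

2071-12-08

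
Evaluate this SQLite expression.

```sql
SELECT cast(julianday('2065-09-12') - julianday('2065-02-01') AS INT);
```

27 days remain in February 2065 after the 1st (28 − 1).
Full months from March 2065 through August 2065 contribute their day counts.
Then 12 days into September 2065.
Total: 27 + 31 + 30 + 31 + 30 + 31 + 31 + 12 = 223.

223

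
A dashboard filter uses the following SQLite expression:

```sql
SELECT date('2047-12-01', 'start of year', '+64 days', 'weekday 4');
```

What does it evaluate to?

2047-03-07

`start of year` rewinds 2047-12-01 to 2047-01-01.
Applying '+64 days' to 2047-01-01: counting 64 days forward gives 2047-03-06.
`weekday 4` advances to the next Thursday; 2047-03-06 is a Wednesday, so it moves forward to 2047-03-07.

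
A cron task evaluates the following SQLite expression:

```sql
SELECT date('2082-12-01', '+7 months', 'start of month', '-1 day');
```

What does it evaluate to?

Adding +7 months to 2082-12-01 gives 2083-07-01.
`start of month` rewinds 2083-07-01 to 2083-07-01.
Going back 1 day from 2083-07-01 reaches 2083-06-30 (last day of June, 30 days).

2083-06-30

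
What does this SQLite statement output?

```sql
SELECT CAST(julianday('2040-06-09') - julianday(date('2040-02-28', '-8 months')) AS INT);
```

347

Adding -8 months to 2040-02-28 gives 2039-06-28.
2 days remain in June 2039 after the 28th (30 − 28).
Full months from July 2039 through May 2040 contribute their day counts.
Then 9 days into June 2040.
Total: 2 + 31 + 31 + 30 + 31 + 30 + 31 + 31 + 29 + 31 + 30 + 31 + 9 = 347.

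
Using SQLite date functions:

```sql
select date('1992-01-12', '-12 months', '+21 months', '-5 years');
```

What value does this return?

Adding -12 months to 1992-01-12 gives 1991-01-12.
Adding +21 months to 1991-01-12 gives 1992-10-12.
Adding -5 years to 1992-10-12 gives 1987-10-12.

1987-10-12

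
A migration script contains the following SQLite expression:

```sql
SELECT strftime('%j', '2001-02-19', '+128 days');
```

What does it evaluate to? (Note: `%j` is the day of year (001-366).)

First apply '+128 days': 2001-02-19 → 2001-06-27.
Day-of-year for 2001-06-27: days since 2001-01-01 inclusive = 178, zero-padded to 178.

178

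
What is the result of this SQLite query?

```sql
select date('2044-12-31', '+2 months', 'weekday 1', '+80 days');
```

Adding +2 months to 2044-12-31 targets 2045-02-31. February 2045 has only 28 days, so SQLite normalizes the 3-day overflow forward to 2045-03-03.
`weekday 1` advances to the next Monday; 2045-03-03 is a Friday, so it moves forward to 2045-03-06.
Applying '+80 days' to 2045-03-06: counting 80 days forward gives 2045-05-25.

2045-05-25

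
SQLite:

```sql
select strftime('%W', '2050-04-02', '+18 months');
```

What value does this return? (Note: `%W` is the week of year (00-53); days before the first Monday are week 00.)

First apply '+18 months': 2050-04-02 → 2051-10-02.
2051-10-02 is a Monday. SQLite's %W counts Mondays since the year started; the result is 40.

40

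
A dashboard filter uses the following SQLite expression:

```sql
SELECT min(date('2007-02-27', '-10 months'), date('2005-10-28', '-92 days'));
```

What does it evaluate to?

2005-07-28

date('2007-02-27', '-10 months') → 2006-04-27.
date('2005-10-28', '-92 days') → 2005-07-28.
Earlier of the two is 2005-07-28.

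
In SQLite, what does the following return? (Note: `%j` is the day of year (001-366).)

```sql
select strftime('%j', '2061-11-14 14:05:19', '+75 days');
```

028

First apply '+75 days': 2061-11-14 14:05:19 → 2062-01-28 14:05:19.
Day-of-year for 2062-01-28: days since 2062-01-01 inclusive = 28, zero-padded to 028.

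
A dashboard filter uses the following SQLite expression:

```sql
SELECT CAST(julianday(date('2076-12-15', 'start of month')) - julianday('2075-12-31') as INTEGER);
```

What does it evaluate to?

336

`start of month` rewinds 2076-12-15 to 2076-12-01.
0 days remain in December 2075 after the 31st (31 − 31).
Full months from January 2076 through November 2076 contribute their day counts.
Then 1 day into December 2076.
Total: 0 + 31 + 29 + 31 + 30 + 31 + 30 + 31 + 31 + 30 + 31 + 30 + 1 = 336.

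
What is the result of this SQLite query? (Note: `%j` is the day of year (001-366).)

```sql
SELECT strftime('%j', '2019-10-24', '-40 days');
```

257

First apply '-40 days': 2019-10-24 → 2019-09-14.
Day-of-year for 2019-09-14: days since 2019-01-01 inclusive = 257, zero-padded to 257.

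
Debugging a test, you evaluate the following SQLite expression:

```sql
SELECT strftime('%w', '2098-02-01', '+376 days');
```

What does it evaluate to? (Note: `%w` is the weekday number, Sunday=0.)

First apply '+376 days': 2098-02-01 → 2099-02-12.
2099-02-12 is a Thursday; with Sunday=0 that is 4.

4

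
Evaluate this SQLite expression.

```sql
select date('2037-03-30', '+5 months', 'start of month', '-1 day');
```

2037-07-31

Adding +5 months to 2037-03-30 gives 2037-08-30.
`start of month` rewinds 2037-08-30 to 2037-08-01.
Going back 1 day from 2037-08-01 reaches 2037-07-31 (last day of July, 31 days).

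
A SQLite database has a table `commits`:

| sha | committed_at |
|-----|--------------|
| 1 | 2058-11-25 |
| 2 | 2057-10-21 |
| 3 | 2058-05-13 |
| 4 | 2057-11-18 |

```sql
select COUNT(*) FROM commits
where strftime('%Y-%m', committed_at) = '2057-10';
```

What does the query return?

1

Rows with year-month 2057-10: 2057-10-21 → 1.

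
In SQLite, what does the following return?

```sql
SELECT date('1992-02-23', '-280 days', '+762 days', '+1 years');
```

1994-06-19

Applying '-280 days' to 1992-02-23: counting 280 days back gives 1991-05-19.
Applying '+762 days' to 1991-05-19: counting 762 days forward gives 1993-06-19.
Adding +1 year to 1993-06-19 gives 1994-06-19.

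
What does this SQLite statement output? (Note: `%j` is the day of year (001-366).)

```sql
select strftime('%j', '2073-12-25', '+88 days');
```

First apply '+88 days': 2073-12-25 → 2074-03-23.
Day-of-year for 2074-03-23: days since 2074-01-01 inclusive = 82, zero-padded to 082.

082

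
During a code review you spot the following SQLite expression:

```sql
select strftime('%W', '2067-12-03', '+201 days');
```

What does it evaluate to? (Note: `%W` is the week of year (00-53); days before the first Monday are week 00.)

25

First apply '+201 days': 2067-12-03 → 2068-06-21.
2068-06-21 is a Thursday. SQLite's %W counts Mondays since the year started; the result is 25.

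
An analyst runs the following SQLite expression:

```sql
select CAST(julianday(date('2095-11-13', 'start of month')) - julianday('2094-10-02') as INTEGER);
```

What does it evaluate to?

395

`start of month` rewinds 2095-11-13 to 2095-11-01.
29 days remain in October 2094 after the 2nd (31 − 2).
Full months from November 2094 through October 2095 contribute their day counts.
Then 1 day into November 2095.
Total: 29 + 30 + 31 + 31 + 28 + 31 + 30 + 31 + 30 + 31 + 31 + 30 + 31 + 1 = 395.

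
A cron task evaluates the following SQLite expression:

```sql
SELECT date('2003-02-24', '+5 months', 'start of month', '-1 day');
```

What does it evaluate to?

2003-06-30

Adding +5 months to 2003-02-24 gives 2003-07-24.
`start of month` rewinds 2003-07-24 to 2003-07-01.
Going back 1 day from 2003-07-01 reaches 2003-06-30 (last day of June, 30 days).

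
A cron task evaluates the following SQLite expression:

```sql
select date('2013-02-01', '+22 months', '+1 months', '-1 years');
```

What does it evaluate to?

Adding +22 months to 2013-02-01 gives 2014-12-01.
Adding +1 month to 2014-12-01 gives 2015-01-01.
Adding -1 year to 2015-01-01 gives 2014-01-01.

2014-01-01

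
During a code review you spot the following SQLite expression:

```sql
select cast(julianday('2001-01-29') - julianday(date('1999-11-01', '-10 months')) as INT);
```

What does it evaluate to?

Adding -10 months to 1999-11-01 gives 1999-01-01.
30 days remain in January 1999 after the 1st (31 − 1).
Full months from February 1999 through December 2000 contribute their day counts.
Then 29 days into January 2001.
Total: 30 + 28 + 31 + 30 + 31 + 30 + 31 + 31 + 30 + 31 + 30 + 31 + 31 + 29 + 31 + 30 + 31 + 30 + 31 + 31 + 30 + 31 + 30 + 31 + 29 = 759.

759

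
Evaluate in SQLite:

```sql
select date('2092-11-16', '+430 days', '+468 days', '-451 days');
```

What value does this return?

Applying '+430 days' to 2092-11-16: counting 430 days forward gives 2094-01-20.
Applying '+468 days' to 2094-01-20: counting 468 days forward gives 2095-05-03.
Applying '-451 days' to 2095-05-03: counting 451 days back gives 2094-02-06.

2094-02-06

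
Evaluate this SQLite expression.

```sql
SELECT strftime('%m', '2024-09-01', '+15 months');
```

12

First apply '+15 months': 2024-09-01 → 2025-12-01.
`%m` extracts the 2-digit month (01-12): 12.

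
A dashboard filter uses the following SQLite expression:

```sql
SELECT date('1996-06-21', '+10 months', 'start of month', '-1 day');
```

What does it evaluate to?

1997-03-31

Adding +10 months to 1996-06-21 gives 1997-04-21.
`start of month` rewinds 1997-04-21 to 1997-04-01.
Going back 1 day from 1997-04-01 reaches 1997-03-31 (last day of March, 31 days).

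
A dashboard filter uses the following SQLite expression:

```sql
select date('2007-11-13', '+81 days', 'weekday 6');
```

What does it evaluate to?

Applying '+81 days' to 2007-11-13: counting 81 days forward gives 2008-02-02.
`weekday 6` advances to the next Saturday; 2008-02-02 is already a Saturday, so it stays at 2008-02-02.

2008-02-02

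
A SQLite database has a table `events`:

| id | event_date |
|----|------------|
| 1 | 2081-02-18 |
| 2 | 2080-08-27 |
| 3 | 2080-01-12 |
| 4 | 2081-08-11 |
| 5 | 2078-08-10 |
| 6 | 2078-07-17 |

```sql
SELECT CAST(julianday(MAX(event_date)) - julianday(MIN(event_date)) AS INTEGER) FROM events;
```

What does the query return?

MIN = 2078-07-17, MAX = 2081-08-11.
14 days remain in July 2078 after the 17th (31 − 17).
Full months from August 2078 through July 2081 contribute their day counts.
Then 11 days into August 2081.
Total: 14 + 31 + 30 + 31 + 30 + 31 + 31 + 28 + 31 + 30 + 31 + 30 + 31 + 31 + 30 + 31 + 30 + 31 + 31 + 29 + 31 + 30 + 31 + 30 + 31 + 31 + 30 + 31 + 30 + 31 + 31 + 28 + 31 + 30 + 31 + 30 + 31 + 11 = 1121.

1121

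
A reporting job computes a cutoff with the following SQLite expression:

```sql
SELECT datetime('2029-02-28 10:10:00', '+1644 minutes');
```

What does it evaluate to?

1644 minutes = 27h 24m; +1644 minutes from 2029-02-28 10:10:00 is 2029-03-01 13:34:00 (crosses midnight).

2029-03-01 13:34:00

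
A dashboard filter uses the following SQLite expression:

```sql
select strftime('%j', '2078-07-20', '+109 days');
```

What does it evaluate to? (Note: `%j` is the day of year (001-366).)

First apply '+109 days': 2078-07-20 → 2078-11-06.
Day-of-year for 2078-11-06: days since 2078-01-01 inclusive = 310, zero-padded to 310.

310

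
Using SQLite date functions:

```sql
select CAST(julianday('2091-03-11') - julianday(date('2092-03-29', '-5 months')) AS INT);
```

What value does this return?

-232

Adding -5 months to 2092-03-29 gives 2091-10-29.
20 days remain in March 2091 after the 11th (31 − 11).
Full months from April 2091 through September 2091 contribute their day counts.
Then 29 days into October 2091.
Total: 20 + 30 + 31 + 30 + 31 + 31 + 30 + 29 = 232.
The subtraction is earlier − later, so the result is −232 → -232.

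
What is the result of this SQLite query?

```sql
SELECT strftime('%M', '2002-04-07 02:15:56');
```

15

`%M` extracts the 2-digit minute: 15.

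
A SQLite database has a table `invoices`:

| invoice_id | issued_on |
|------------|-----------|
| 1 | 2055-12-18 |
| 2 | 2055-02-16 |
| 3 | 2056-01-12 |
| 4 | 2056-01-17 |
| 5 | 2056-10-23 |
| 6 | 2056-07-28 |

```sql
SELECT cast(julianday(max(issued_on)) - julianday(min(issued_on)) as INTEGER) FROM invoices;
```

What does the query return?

MIN = 2055-02-16, MAX = 2056-10-23.
12 days remain in February 2055 after the 16th (28 − 16).
Full months from March 2055 through September 2056 contribute their day counts.
Then 23 days into October 2056.
Total: 12 + 31 + 30 + 31 + 30 + 31 + 31 + 30 + 31 + 30 + 31 + 31 + 29 + 31 + 30 + 31 + 30 + 31 + 31 + 30 + 23 = 615.

615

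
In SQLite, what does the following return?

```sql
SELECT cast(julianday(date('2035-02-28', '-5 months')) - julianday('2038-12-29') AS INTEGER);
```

Adding -5 months to 2035-02-28 gives 2034-09-28.
2 days remain in September 2034 after the 28th (30 − 28).
Full months from October 2034 through November 2038 contribute their day counts.
Then 29 days into December 2038.
Total: 2 + 31 + 30 + 31 + 31 + 28 + 31 + 30 + 31 + 30 + 31 + 31 + 30 + 31 + 30 + 31 + 31 + 29 + 31 + 30 + 31 + 30 + 31 + 31 + 30 + 31 + 30 + 31 + 31 + 28 + 31 + 30 + 31 + 30 + 31 + 31 + 30 + 31 + 30 + 31 + 31 + 28 + 31 + 30 + 31 + 30 + 31 + 31 + 30 + 31 + 30 + 29 = 1553.
The subtraction is earlier − later, so the result is −1553 → -1553.

-1553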